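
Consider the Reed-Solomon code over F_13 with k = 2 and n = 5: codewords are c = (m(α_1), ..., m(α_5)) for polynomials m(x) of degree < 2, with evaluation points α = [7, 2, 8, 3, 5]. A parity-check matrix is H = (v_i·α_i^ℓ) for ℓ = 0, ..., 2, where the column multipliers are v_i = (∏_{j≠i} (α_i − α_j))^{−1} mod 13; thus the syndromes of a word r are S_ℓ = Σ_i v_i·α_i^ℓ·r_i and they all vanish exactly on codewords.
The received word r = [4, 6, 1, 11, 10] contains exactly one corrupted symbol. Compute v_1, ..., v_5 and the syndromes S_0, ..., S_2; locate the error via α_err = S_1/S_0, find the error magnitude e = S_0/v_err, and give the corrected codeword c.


S = (5, 2, 6), error at position 4, error magnitude e = 8, c = [4, 6, 1, 3, 10].

Step 1: column multipliers v_i = (∏_{j≠i}(α_i − α_j))^{−1} mod 13.
  i = 1 (α = 7): (7−2)(7−8)(7−3)(7−5) = 5·(−1)·4·2 = −40 ≡ 12, so v_1 = 12^{−1} = 12 (mod 13).
  i = 2 (α = 2): (2−7)(2−8)(2−3)(2−5) = (−5)·(−6)·(−1)·(−3) = 90 ≡ 12, so v_2 = 12^{−1} = 12 (mod 13).
  i = 3 (α = 8): (8−7)(8−2)(8−3)(8−5) = 1·6·5·3 = 90 ≡ 12, so v_3 = 12^{−1} = 12 (mod 13).
  i = 4 (α = 3): (3−7)(3−2)(3−8)(3−5) = (−4)·1·(−5)·(−2) = −40 ≡ 12, so v_4 = 12^{−1} = 12 (mod 13).
  i = 5 (α = 5): (5−7)(5−2)(5−8)(5−3) = (−2)·3·(−3)·2 = 36 ≡ 10, so v_5 = 10^{−1} = 4 (mod 13).
  v = [12, 12, 12, 12, 4].
Step 2: syndromes of r = [4, 6, 1, 11, 10] (all sums mod 13).
  S_0 = Σ v_i r_i = 12·4 + 12·6 + 12·1 + 12·11 + 4·10 = 304 ≡ 5.
  S_1 = Σ v_i α_i r_i = 12·7·4 + 12·2·6 + 12·8·1 + 12·3·11 + 4·5·10 = 1172 ≡ 2.
  α_i^2 mod 13 = [10, 4, 12, 9, 12].
  S_2 = Σ v_i α_i^2 r_i = 12·10·4 + 12·4·6 + 12·12·1 + 12·9·11 + 4·12·10 = 2580 ≡ 6.
  S = (5, 2, 6) ≠ 0, so r is not a codeword (an error is present).
Step 3: locate the error. For a single error e at position i, S_ℓ = v_i·e·α_i^ℓ, so α_err = S_1/S_0.
  S_0^{−1} = 5^{−1} = 8 (mod 13), so α_err = 2·8 = 16 ≡ 3 = α_4. Error position i = 4.
  Consistency check: S_2/S_1 = 6·7 = 42 ≡ 3 = α_err ✓ (single-error assumption holds).
Step 4: error magnitude e = S_0/v_4 = S_0·∏_{j≠4}(α_4 − α_j) = 5·12 = 60 ≡ 8 (mod 13).
Step 5: correct position 4: c_4 = r_4 − e = 11 − 8 ≡ 3 (mod 13). Hence c = [4, 6, 1, 3, 10].
  Check: interpolating c through the α_i gives m(x) = 12 + 10·x (degree < 2) with m(α_i) = c_i for every i, so c is indeed a codeword.


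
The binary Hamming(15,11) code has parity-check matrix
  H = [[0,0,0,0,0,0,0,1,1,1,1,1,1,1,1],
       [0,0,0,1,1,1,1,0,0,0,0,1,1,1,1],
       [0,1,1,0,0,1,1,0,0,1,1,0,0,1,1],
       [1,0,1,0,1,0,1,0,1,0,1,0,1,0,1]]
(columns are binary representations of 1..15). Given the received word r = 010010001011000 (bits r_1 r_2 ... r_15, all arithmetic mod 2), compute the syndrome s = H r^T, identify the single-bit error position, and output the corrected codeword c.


s = (1, 0, 0, 1)^T, error position = 9, corrected codeword c = 010010000011000

Compute s = H r^T mod 2 one row at a time:
  s_1 = 0 + 1 + 0 + 1 + 1 + 0 + 0 + 0 = 3 ≡ 1 (mod 2).
  s_2 = 0 + 1 + 0 + 0 + 1 + 0 + 0 + 0 = 2 ≡ 0 (mod 2).
  s_3 = 1 + 0 + 0 + 0 + 0 + 1 + 0 + 0 = 2 ≡ 0 (mod 2).
  s_4 = 0 + 0 + 1 + 0 + 1 + 1 + 0 + 0 = 3 ≡ 1 (mod 2).
s = (1, 0, 0, 1)^T — this equals column 9 of H (binary 1001), so error is at position 9.
Correct: flip bit 9 of r = 010010001011000 to get c = 010010000011000.


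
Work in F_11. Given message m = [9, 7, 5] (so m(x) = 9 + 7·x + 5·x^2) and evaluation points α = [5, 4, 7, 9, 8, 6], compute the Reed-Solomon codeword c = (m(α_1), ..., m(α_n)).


c = [4, 7, 6, 4, 0, 0]

Message polynomial: m(x) = 9 + 7·x + 5·x^2 (mod 11).
For each evaluation point α_i, compute m(α_i) mod 11:
  α_1 = 5: Horner steps 5 → 10 → 4, so m(5) = 4.
  α_2 = 4: Horner steps 5 → 5 → 7, so m(4) = 7.
  α_3 = 7: Horner steps 5 → 9 → 6, so m(7) = 6.
  α_4 = 9: Horner steps 5 → 8 → 4, so m(9) = 4.
  α_5 = 8: Horner steps 5 → 3 → 0, so m(8) = 0.
  α_6 = 6: Horner steps 5 → 4 → 0, so m(6) = 0.
Codeword c = [4, 7, 6, 4, 0, 0] ∈ F_11^6.


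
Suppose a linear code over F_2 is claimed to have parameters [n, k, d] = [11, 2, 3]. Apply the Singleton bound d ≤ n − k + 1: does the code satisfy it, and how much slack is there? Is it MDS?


Singleton RHS = n − k + 1 = 10, slack = 7, bound satisfied, not MDS.

Singleton bound: d ≤ n − k + 1.
Here n = 11, k = 2, so n − k + 1 = 10.
Given d = 3, check d ≤ 10: YES.
Slack = (n − k + 1) − d = 7.
The code is NOT MDS (slack = 7 > 0).
Description: the claimed parameters are [11, 2, 3]_2; such a code would be non-MDS.


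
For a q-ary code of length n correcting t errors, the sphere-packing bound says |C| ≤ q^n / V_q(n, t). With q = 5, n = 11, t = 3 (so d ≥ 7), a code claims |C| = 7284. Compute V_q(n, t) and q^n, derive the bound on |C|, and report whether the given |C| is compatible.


V_q(n, t) = 11485, q^n = 48828125, Hamming bound = 4251, |C| = 7284 > bound (violated).

Step 1: Compute V_q(n, t) = Σ_{j=0}^3 C(n, j) (q−1)^j.
  j = 0: C(11,0)·(4)^0 = 1·1 = 1.
  j = 1: C(11,1)·(4)^1 = 11·4 = 44.
  j = 2: C(11,2)·(4)^2 = 55·16 = 880.
  j = 3: C(11,3)·(4)^3 = 165·64 = 10560.
  V_q(n, t) = 1 + 44 + 880 + 10560 = 11485.
Step 2: q^n = 5^11 = 48828125.
Step 3: Hamming bound ⌊q^n / V_q(n,t)⌋ = ⌊48828125/11485⌋ = 4251.
Step 4: Compare |C| = 7284 to 4251: violated.
The claimed |C| lies above the Hamming bound, so no 5-ary code of length 11 with d ≥ 7 can have 7284 codewords.


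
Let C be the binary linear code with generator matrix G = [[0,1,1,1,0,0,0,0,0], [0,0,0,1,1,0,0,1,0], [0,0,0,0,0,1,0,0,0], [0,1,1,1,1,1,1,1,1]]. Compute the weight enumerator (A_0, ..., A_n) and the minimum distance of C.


Weight distribution: A_0 = 1, A_1 = 1, A_3 = 3, A_4 = 6, A_5 = 3, A_7 = 1, A_8 = 1. Minimum distance d = 1.

Enumerate all 2^4 = 16 messages m ∈ F_2^4.
For each, compute codeword c = mG in F_2^9, then tally its weight.
  m = 0000 → c = 000000000, weight = 0.
  m = 1000 → c = 011100000, weight = 3.
  m = 0100 → c = 000110010, weight = 3.
  m = 1100 → c = 011010010, weight = 4.
  m = 0010 → c = 000001000, weight = 1.
  m = 1010 → c = 011101000, weight = 4.
  m = 0110 → c = 000111010, weight = 4.
  m = 1110 → c = 011011010, weight = 5.
  m = 0001 → c = 011111111, weight = 8.
  m = 1001 → c = 000011111, weight = 5.
  m = 0101 → c = 011001101, weight = 5.
  m = 1101 → c = 000101101, weight = 4.
  m = 0011 → c = 011110111, weight = 7.
  m = 1011 → c = 000010111, weight = 4.
  m = 0111 → c = 011000101, weight = 4.
  m = 1111 → c = 000100101, weight = 3.
Tally weights:
  weight 0: 1 codewords.
  weight 1: 1 codewords.
  weight 3: 3 codewords.
  weight 4: 6 codewords.
  weight 5: 3 codewords.
  weight 7: 1 codewords.
  weight 8: 1 codewords.
Minimum distance d = smallest w > 0 with A_w > 0 = 1.
Sanity: Σ A_w = 16 = 2^4 = 16 ✓.


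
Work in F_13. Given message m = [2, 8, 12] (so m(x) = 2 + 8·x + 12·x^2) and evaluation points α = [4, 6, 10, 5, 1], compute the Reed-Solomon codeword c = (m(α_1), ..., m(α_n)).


c = [5, 1, 8, 4, 9]

Message polynomial: m(x) = 2 + 8·x + 12·x^2 (mod 13).
For each evaluation point α_i, compute m(α_i) mod 13:
  α_1 = 4: Horner steps 12 → 4 → 5, so m(4) = 5.
  α_2 = 6: Horner steps 12 → 2 → 1, so m(6) = 1.
  α_3 = 10: Horner steps 12 → 11 → 8, so m(10) = 8.
  α_4 = 5: Horner steps 12 → 3 → 4, so m(5) = 4.
  α_5 = 1: Horner steps 12 → 7 → 9, so m(1) = 9.
Codeword c = [5, 1, 8, 4, 9] ∈ F_13^5.


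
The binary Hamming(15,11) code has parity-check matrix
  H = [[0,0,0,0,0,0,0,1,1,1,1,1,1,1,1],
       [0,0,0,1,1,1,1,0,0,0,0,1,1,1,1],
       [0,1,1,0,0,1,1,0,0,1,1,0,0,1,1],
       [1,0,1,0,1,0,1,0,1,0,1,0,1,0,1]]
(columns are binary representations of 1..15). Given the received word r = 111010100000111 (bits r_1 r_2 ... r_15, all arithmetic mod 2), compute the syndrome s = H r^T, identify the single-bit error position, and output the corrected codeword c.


s = (1, 1, 1, 0)^T, error position = 14, corrected codeword c = 111010100000101

Compute s = H r^T mod 2 one row at a time:
  s_1 = 0 + 0 + 0 + 0 + 0 + 1 + 1 + 1 = 3 ≡ 1 (mod 2).
  s_2 = 0 + 1 + 0 + 1 + 0 + 1 + 1 + 1 = 5 ≡ 1 (mod 2).
  s_3 = 1 + 1 + 0 + 1 + 0 + 0 + 1 + 1 = 5 ≡ 1 (mod 2).
  s_4 = 1 + 1 + 1 + 1 + 0 + 0 + 1 + 1 = 6 ≡ 0 (mod 2).
s = (1, 1, 1, 0)^T — this equals column 14 of H (binary 1110), so error is at position 14.
Correct: flip bit 14 of r = 111010100000111 to get c = 111010100000101.


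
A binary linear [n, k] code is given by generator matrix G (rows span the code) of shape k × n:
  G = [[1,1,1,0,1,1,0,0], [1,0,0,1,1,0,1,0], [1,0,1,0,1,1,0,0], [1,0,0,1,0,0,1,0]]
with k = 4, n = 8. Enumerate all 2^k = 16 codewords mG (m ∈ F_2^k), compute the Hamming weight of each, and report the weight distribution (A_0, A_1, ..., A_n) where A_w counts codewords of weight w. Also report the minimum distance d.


Weight distribution: A_0 = 1, A_1 = 2, A_2 = 1, A_3 = 2, A_4 = 5, A_5 = 4, A_6 = 1. Minimum distance d = 1.

Enumerate all 2^4 = 16 messages m ∈ F_2^4.
For each, compute codeword c = mG in F_2^8, then tally its weight.
  m = 0000 → c = 00000000, weight = 0.
  m = 1000 → c = 11101100, weight = 5.
  m = 0100 → c = 10011010, weight = 4.
  m = 1100 → c = 01110110, weight = 5.
  m = 0010 → c = 10101100, weight = 4.
  m = 1010 → c = 01000000, weight = 1.
  m = 0110 → c = 00110110, weight = 4.
  m = 1110 → c = 11011010, weight = 5.
  m = 0001 → c = 10010010, weight = 3.
  m = 1001 → c = 01111110, weight = 6.
  m = 0101 → c = 00001000, weight = 1.
  m = 1101 → c = 11100100, weight = 4.
  m = 0011 → c = 00111110, weight = 5.
  m = 1011 → c = 11010010, weight = 4.
  m = 0111 → c = 10100100, weight = 3.
  m = 1111 → c = 01001000, weight = 2.
Tally weights:
  weight 0: 1 codewords.
  weight 1: 2 codewords.
  weight 2: 1 codewords.
  weight 3: 2 codewords.
  weight 4: 5 codewords.
  weight 5: 4 codewords.
  weight 6: 1 codewords.
Minimum distance d = smallest w > 0 with A_w > 0 = 1.
Sanity: Σ A_w = 16 = 2^4 = 16 ✓.


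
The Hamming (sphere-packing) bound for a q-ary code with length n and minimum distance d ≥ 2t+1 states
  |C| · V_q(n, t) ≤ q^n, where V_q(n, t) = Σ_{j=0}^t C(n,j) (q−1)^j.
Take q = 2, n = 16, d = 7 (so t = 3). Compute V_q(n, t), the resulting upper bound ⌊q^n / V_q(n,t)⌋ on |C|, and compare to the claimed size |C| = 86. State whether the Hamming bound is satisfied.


V_q(n, t) = 697, q^n = 65536, Hamming bound = 94, |C| = 86 ≤ bound (satisfied).

Step 1: Compute V_q(n, t) = Σ_{j=0}^3 C(n, j) (q−1)^j.
  j = 0: C(16,0)·(1)^0 = 1·1 = 1.
  j = 1: C(16,1)·(1)^1 = 16·1 = 16.
  j = 2: C(16,2)·(1)^2 = 120·1 = 120.
  j = 3: C(16,3)·(1)^3 = 560·1 = 560.
  V_q(n, t) = 1 + 16 + 120 + 560 = 697.
Step 2: q^n = 2^16 = 65536.
Step 3: Hamming bound ⌊q^n / V_q(n,t)⌋ = ⌊65536/697⌋ = 94.
Step 4: Compare |C| = 86 to 94: satisfied.
The claimed |C| lies below the Hamming bound.


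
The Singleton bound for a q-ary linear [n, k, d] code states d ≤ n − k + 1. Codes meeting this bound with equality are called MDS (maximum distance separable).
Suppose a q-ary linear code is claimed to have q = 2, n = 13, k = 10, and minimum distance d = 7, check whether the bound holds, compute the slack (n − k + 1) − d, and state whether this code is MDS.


Singleton RHS = n − k + 1 = 4, slack = -3, bound violated (no such code; not MDS).

Singleton bound: d ≤ n − k + 1.
Here n = 13, k = 10, so n − k + 1 = 4.
Given d = 7, check d ≤ 4: NO.
Slack = (n − k + 1) − d = -3.
The slack is negative: d = 7 exceeds n − k + 1 = 4 by 3, so the Singleton bound is violated and no linear [13, 10, 7]_2 code can exist. In particular it is not MDS (MDS requires d = n − k + 1 exactly).
Description: the claimed parameters are [13, 10, 7]_2; such a code would be impossible (violates the Singleton bound).


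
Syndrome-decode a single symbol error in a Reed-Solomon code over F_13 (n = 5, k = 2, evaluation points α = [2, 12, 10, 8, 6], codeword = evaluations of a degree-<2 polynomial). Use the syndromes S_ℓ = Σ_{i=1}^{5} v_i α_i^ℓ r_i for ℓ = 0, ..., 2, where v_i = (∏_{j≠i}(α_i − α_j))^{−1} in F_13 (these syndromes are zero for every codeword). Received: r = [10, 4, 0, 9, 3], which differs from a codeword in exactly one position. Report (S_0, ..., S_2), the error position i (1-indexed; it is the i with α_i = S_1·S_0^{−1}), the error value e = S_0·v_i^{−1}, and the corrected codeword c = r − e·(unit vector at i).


S = (8, 9, 2), error at position 5, error magnitude e = 11, c = [10, 4, 0, 9, 5].

Step 1: column multipliers v_i = (∏_{j≠i}(α_i − α_j))^{−1} mod 13.
  i = 1 (α = 2): (2−12)(2−10)(2−8)(2−6) = (−10)·(−8)·(−6)·(−4) = 1920 ≡ 9, so v_1 = 9^{−1} = 3 (mod 13).
  i = 2 (α = 12): (12−2)(12−10)(12−8)(12−6) = 10·2·4·6 = 480 ≡ 12, so v_2 = 12^{−1} = 12 (mod 13).
  i = 3 (α = 10): (10−2)(10−12)(10−8)(10−6) = 8·(−2)·2·4 = −128 ≡ 2, so v_3 = 2^{−1} = 7 (mod 13).
  i = 4 (α = 8): (8−2)(8−12)(8−10)(8−6) = 6·(−4)·(−2)·2 = 96 ≡ 5, so v_4 = 5^{−1} = 8 (mod 13).
  i = 5 (α = 6): (6−2)(6−12)(6−10)(6−8) = 4·(−6)·(−4)·(−2) = −192 ≡ 3, so v_5 = 3^{−1} = 9 (mod 13).
  v = [3, 12, 7, 8, 9].
Step 2: syndromes of r = [10, 4, 0, 9, 3] (all sums mod 13).
  S_0 = Σ v_i r_i = 3·10 + 12·4 + 7·0 + 8·9 + 9·3 = 177 ≡ 8.
  S_1 = Σ v_i α_i r_i = 3·2·10 + 12·12·4 + 7·10·0 + 8·8·9 + 9·6·3 = 1374 ≡ 9.
  α_i^2 mod 13 = [4, 1, 9, 12, 10].
  S_2 = Σ v_i α_i^2 r_i = 3·4·10 + 12·1·4 + 7·9·0 + 8·12·9 + 9·10·3 = 1302 ≡ 2.
  S = (8, 9, 2) ≠ 0, so r is not a codeword (an error is present).
Step 3: locate the error. For a single error e at position i, S_ℓ = v_i·e·α_i^ℓ, so α_err = S_1/S_0.
  S_0^{−1} = 8^{−1} = 5 (mod 13), so α_err = 9·5 = 45 ≡ 6 = α_5. Error position i = 5.
  Consistency check: S_2/S_1 = 2·3 = 6 ≡ 6 = α_err ✓ (single-error assumption holds).
Step 4: error magnitude e = S_0/v_5 = S_0·∏_{j≠5}(α_5 − α_j) = 8·3 = 24 ≡ 11 (mod 13).
Step 5: correct position 5: c_5 = r_5 − e = 3 − 11 ≡ 5 (mod 13). Hence c = [10, 4, 0, 9, 5].
  Check: interpolating c through the α_i gives m(x) = 6 + 2·x (degree < 2) with m(α_i) = c_i for every i, so c is indeed a codeword.


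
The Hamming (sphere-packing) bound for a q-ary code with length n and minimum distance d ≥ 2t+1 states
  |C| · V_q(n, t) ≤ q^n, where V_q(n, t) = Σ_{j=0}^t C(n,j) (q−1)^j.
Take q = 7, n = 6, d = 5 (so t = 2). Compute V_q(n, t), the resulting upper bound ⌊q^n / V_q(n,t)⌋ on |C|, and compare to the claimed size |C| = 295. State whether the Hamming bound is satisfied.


V_q(n, t) = 577, q^n = 117649, Hamming bound = 203, |C| = 295 > bound (violated).

Step 1: Compute V_q(n, t) = Σ_{j=0}^2 C(n, j) (q−1)^j.
  j = 0: C(6,0)·(6)^0 = 1·1 = 1.
  j = 1: C(6,1)·(6)^1 = 6·6 = 36.
  j = 2: C(6,2)·(6)^2 = 15·36 = 540.
  V_q(n, t) = 1 + 36 + 540 = 577.
Step 2: q^n = 7^6 = 117649.
Step 3: Hamming bound ⌊q^n / V_q(n,t)⌋ = ⌊117649/577⌋ = 203.
Step 4: Compare |C| = 295 to 203: violated.
The claimed |C| lies above the Hamming bound, so no 7-ary code of length 6 with d ≥ 5 can have 295 codewords.


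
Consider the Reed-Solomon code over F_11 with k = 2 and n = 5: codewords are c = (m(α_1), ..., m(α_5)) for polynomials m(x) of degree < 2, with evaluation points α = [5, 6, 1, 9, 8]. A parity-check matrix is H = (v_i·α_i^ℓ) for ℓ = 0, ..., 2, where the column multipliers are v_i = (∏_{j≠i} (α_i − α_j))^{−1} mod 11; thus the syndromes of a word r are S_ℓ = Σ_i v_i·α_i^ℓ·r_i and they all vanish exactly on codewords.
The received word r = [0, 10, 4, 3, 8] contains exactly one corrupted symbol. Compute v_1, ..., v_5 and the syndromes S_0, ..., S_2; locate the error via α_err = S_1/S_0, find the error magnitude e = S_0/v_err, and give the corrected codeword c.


S = (5, 1, 9), error at position 4, error magnitude e = 7, c = [0, 10, 4, 7, 8].

Step 1: column multipliers v_i = (∏_{j≠i}(α_i − α_j))^{−1} mod 11.
  i = 1 (α = 5): (5−6)(5−1)(5−9)(5−8) = (−1)·4·(−4)·(−3) = −48 ≡ 7, so v_1 = 7^{−1} = 8 (mod 11).
  i = 2 (α = 6): (6−5)(6−1)(6−9)(6−8) = 1·5·(−3)·(−2) = 30 ≡ 8, so v_2 = 8^{−1} = 7 (mod 11).
  i = 3 (α = 1): (1−5)(1−6)(1−9)(1−8) = (−4)·(−5)·(−8)·(−7) = 1120 ≡ 9, so v_3 = 9^{−1} = 5 (mod 11).
  i = 4 (α = 9): (9−5)(9−6)(9−1)(9−8) = 4·3·8·1 = 96 ≡ 8, so v_4 = 8^{−1} = 7 (mod 11).
  i = 5 (α = 8): (8−5)(8−6)(8−1)(8−9) = 3·2·7·(−1) = −42 ≡ 2, so v_5 = 2^{−1} = 6 (mod 11).
  v = [8, 7, 5, 7, 6].
Step 2: syndromes of r = [0, 10, 4, 3, 8] (all sums mod 11).
  S_0 = Σ v_i r_i = 8·0 + 7·10 + 5·4 + 7·3 + 6·8 = 159 ≡ 5.
  S_1 = Σ v_i α_i r_i = 8·5·0 + 7·6·10 + 5·1·4 + 7·9·3 + 6·8·8 = 1013 ≡ 1.
  α_i^2 mod 11 = [3, 3, 1, 4, 9].
  S_2 = Σ v_i α_i^2 r_i = 8·3·0 + 7·3·10 + 5·1·4 + 7·4·3 + 6·9·8 = 746 ≡ 9.
  S = (5, 1, 9) ≠ 0, so r is not a codeword (an error is present).
Step 3: locate the error. For a single error e at position i, S_ℓ = v_i·e·α_i^ℓ, so α_err = S_1/S_0.
  S_0^{−1} = 5^{−1} = 9 (mod 11), so α_err = 1·9 = 9 ≡ 9 = α_4. Error position i = 4.
  Consistency check: S_2/S_1 = 9·1 = 9 ≡ 9 = α_err ✓ (single-error assumption holds).
Step 4: error magnitude e = S_0/v_4 = S_0·∏_{j≠4}(α_4 − α_j) = 5·8 = 40 ≡ 7 (mod 11).
Step 5: correct position 4: c_4 = r_4 − e = 3 − 7 ≡ 7 (mod 11). Hence c = [0, 10, 4, 7, 8].
  Check: interpolating c through the α_i gives m(x) = 5 + 10·x (degree < 2) with m(α_i) = c_i for every i, so c is indeed a codeword.


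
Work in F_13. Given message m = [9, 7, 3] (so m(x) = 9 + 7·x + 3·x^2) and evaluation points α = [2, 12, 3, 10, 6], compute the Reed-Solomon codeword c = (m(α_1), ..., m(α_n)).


c = [9, 5, 5, 2, 3]

Message polynomial: m(x) = 9 + 7·x + 3·x^2 (mod 13).
For each evaluation point α_i, compute m(α_i) mod 13:
  α_1 = 2: Horner steps 3 → 0 → 9, so m(2) = 9.
  α_2 = 12: Horner steps 3 → 4 → 5, so m(12) = 5.
  α_3 = 3: Horner steps 3 → 3 → 5, so m(3) = 5.
  α_4 = 10: Horner steps 3 → 11 → 2, so m(10) = 2.
  α_5 = 6: Horner steps 3 → 12 → 3, so m(6) = 3.
Codeword c = [9, 5, 5, 2, 3] ∈ F_13^5.


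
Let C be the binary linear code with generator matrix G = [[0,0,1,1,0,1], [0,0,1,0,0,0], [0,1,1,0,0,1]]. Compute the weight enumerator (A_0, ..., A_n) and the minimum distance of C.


Weight distribution: A_0 = 1, A_1 = 1, A_2 = 3, A_3 = 3. Minimum distance d = 1.

Enumerate all 2^3 = 8 messages m ∈ F_2^3.
For each, compute codeword c = mG in F_2^6, then tally its weight.
  m = 000 → c = 000000, weight = 0.
  m = 100 → c = 001101, weight = 3.
  m = 010 → c = 001000, weight = 1.
  m = 110 → c = 000101, weight = 2.
  m = 001 → c = 011001, weight = 3.
  m = 101 → c = 010100, weight = 2.
  m = 011 → c = 010001, weight = 2.
  m = 111 → c = 011100, weight = 3.
Tally weights:
  weight 0: 1 codewords.
  weight 1: 1 codewords.
  weight 2: 3 codewords.
  weight 3: 3 codewords.
Minimum distance d = smallest w > 0 with A_w > 0 = 1.
Sanity: Σ A_w = 8 = 2^3 = 8 ✓.


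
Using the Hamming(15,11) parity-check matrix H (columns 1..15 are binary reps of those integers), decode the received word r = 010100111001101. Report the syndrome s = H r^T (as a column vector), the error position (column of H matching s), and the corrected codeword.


s = (1, 1, 1, 0)^T, error position = 14, corrected codeword c = 010100111001111

Compute s = H r^T mod 2 one row at a time:
  s_1 = 1 + 1 + 0 + 0 + 1 + 1 + 0 + 1 = 5 ≡ 1 (mod 2).
  s_2 = 1 + 0 + 0 + 1 + 1 + 1 + 0 + 1 = 5 ≡ 1 (mod 2).
  s_3 = 1 + 0 + 0 + 1 + 0 + 0 + 0 + 1 = 3 ≡ 1 (mod 2).
  s_4 = 0 + 0 + 0 + 1 + 1 + 0 + 1 + 1 = 4 ≡ 0 (mod 2).
s = (1, 1, 1, 0)^T — this equals column 14 of H (binary 1110), so error is at position 14.
Correct: flip bit 14 of r = 010100111001101 to get c = 010100111001111.


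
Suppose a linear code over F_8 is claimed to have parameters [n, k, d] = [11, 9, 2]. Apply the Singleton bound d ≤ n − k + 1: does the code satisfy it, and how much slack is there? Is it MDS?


Singleton RHS = n − k + 1 = 3, slack = 1, bound satisfied, not MDS.

Singleton bound: d ≤ n − k + 1.
Here n = 11, k = 9, so n − k + 1 = 3.
Given d = 2, check d ≤ 3: YES.
Slack = (n − k + 1) − d = 1.
The code is NOT MDS (slack = 1 > 0).
Description: the claimed parameters are [11, 9, 2]_8; such a code would be non-MDS.


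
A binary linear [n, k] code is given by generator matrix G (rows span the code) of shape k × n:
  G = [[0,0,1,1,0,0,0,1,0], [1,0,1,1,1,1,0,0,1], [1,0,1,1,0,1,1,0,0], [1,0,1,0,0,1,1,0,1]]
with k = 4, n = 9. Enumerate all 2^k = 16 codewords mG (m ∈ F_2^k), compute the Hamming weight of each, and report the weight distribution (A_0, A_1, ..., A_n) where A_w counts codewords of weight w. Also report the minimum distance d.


Weight distribution: A_0 = 1, A_2 = 1, A_3 = 4, A_4 = 3, A_5 = 4, A_6 = 3. Minimum distance d = 2.

Enumerate all 2^4 = 16 messages m ∈ F_2^4.
For each, compute codeword c = mG in F_2^9, then tally its weight.
  m = 0000 → c = 000000000, weight = 0.
  m = 1000 → c = 001100010, weight = 3.
  m = 0100 → c = 101111001, weight = 6.
  m = 1100 → c = 100011011, weight = 5.
  m = 0010 → c = 101101100, weight = 5.
  m = 1010 → c = 100001110, weight = 4.
  m = 0110 → c = 000010101, weight = 3.
  m = 1110 → c = 001110111, weight = 6.
  m = 0001 → c = 101001101, weight = 5.
  m = 1001 → c = 100101111, weight = 6.
  m = 0101 → c = 000110100, weight = 3.
  m = 1101 → c = 001010110, weight = 4.
  m = 0011 → c = 000100001, weight = 2.
  m = 1011 → c = 001000011, weight = 3.
  m = 0111 → c = 101011000, weight = 4.
  m = 1111 → c = 100111010, weight = 5.
Tally weights:
  weight 0: 1 codewords.
  weight 2: 1 codewords.
  weight 3: 4 codewords.
  weight 4: 3 codewords.
  weight 5: 4 codewords.
  weight 6: 3 codewords.
Minimum distance d = smallest w > 0 with A_w > 0 = 2.
Sanity: Σ A_w = 16 = 2^4 = 16 ✓.


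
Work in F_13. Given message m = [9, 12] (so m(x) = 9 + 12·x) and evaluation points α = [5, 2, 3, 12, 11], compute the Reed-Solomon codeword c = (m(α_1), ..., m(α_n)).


c = [4, 7, 6, 10, 11]

Message polynomial: m(x) = 9 + 12·x (mod 13).
For each evaluation point α_i, compute m(α_i) mod 13:
  α_1 = 5: Horner steps 12 → 4, so m(5) = 4.
  α_2 = 2: Horner steps 12 → 7, so m(2) = 7.
  α_3 = 3: Horner steps 12 → 6, so m(3) = 6.
  α_4 = 12: Horner steps 12 → 10, so m(12) = 10.
  α_5 = 11: Horner steps 12 → 11, so m(11) = 11.
Codeword c = [4, 7, 6, 10, 11] ∈ F_13^5.


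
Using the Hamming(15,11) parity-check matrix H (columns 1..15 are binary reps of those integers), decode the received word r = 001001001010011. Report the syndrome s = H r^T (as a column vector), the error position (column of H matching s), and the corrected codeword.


s = (0, 1, 1, 0)^T, error position = 6, corrected codeword c = 001000001010011

Compute s = H r^T mod 2 one row at a time:
  s_1 = 0 + 1 + 0 + 1 + 0 + 0 + 1 + 1 = 4 ≡ 0 (mod 2).
  s_2 = 0 + 0 + 1 + 0 + 0 + 0 + 1 + 1 = 3 ≡ 1 (mod 2).
  s_3 = 0 + 1 + 1 + 0 + 0 + 1 + 1 + 1 = 5 ≡ 1 (mod 2).
  s_4 = 0 + 1 + 0 + 0 + 1 + 1 + 0 + 1 = 4 ≡ 0 (mod 2).
s = (0, 1, 1, 0)^T — this equals column 6 of H (binary 0110), so error is at position 6.
Correct: flip bit 6 of r = 001001001010011 to get c = 001000001010011.


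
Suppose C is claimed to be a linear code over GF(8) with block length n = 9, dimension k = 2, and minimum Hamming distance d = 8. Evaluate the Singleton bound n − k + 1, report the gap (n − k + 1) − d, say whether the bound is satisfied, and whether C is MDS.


Singleton RHS = n − k + 1 = 8, slack = 0, bound satisfied, MDS.

Singleton bound: d ≤ n − k + 1.
Here n = 9, k = 2, so n − k + 1 = 8.
Given d = 8, check d ≤ 8: YES.
Slack = (n − k + 1) − d = 0.
The code is MDS (slack = 0).
Description: the claimed parameters are [9, 2, 8]_8; such a code would be MDS (meets Singleton bound).


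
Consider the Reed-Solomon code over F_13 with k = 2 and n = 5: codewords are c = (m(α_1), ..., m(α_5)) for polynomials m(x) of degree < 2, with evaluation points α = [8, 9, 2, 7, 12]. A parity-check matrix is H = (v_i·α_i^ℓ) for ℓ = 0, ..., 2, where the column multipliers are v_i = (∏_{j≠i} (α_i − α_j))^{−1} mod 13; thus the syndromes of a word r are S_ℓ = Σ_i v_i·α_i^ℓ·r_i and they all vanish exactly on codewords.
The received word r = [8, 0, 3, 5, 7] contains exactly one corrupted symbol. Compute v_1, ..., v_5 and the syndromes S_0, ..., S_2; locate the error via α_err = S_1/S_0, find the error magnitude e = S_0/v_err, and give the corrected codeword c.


S = (8, 7, 11), error at position 2, error magnitude e = 2, c = [8, 11, 3, 5, 7].

Step 1: column multipliers v_i = (∏_{j≠i}(α_i − α_j))^{−1} mod 13.
  i = 1 (α = 8): (8−9)(8−2)(8−7)(8−12) = (−1)·6·1·(−4) = 24 ≡ 11, so v_1 = 11^{−1} = 6 (mod 13).
  i = 2 (α = 9): (9−8)(9−2)(9−7)(9−12) = 1·7·2·(−3) = −42 ≡ 10, so v_2 = 10^{−1} = 4 (mod 13).
  i = 3 (α = 2): (2−8)(2−9)(2−7)(2−12) = (−6)·(−7)·(−5)·(−10) = 2100 ≡ 7, so v_3 = 7^{−1} = 2 (mod 13).
  i = 4 (α = 7): (7−8)(7−9)(7−2)(7−12) = (−1)·(−2)·5·(−5) = −50 ≡ 2, so v_4 = 2^{−1} = 7 (mod 13).
  i = 5 (α = 12): (12−8)(12−9)(12−2)(12−7) = 4·3·10·5 = 600 ≡ 2, so v_5 = 2^{−1} = 7 (mod 13).
  v = [6, 4, 2, 7, 7].
Step 2: syndromes of r = [8, 0, 3, 5, 7] (all sums mod 13).
  S_0 = Σ v_i r_i = 6·8 + 4·0 + 2·3 + 7·5 + 7·7 = 138 ≡ 8.
  S_1 = Σ v_i α_i r_i = 6·8·8 + 4·9·0 + 2·2·3 + 7·7·5 + 7·12·7 = 1229 ≡ 7.
  α_i^2 mod 13 = [12, 3, 4, 10, 1].
  S_2 = Σ v_i α_i^2 r_i = 6·12·8 + 4·3·0 + 2·4·3 + 7·10·5 + 7·1·7 = 999 ≡ 11.
  S = (8, 7, 11) ≠ 0, so r is not a codeword (an error is present).
Step 3: locate the error. For a single error e at position i, S_ℓ = v_i·e·α_i^ℓ, so α_err = S_1/S_0.
  S_0^{−1} = 8^{−1} = 5 (mod 13), so α_err = 7·5 = 35 ≡ 9 = α_2. Error position i = 2.
  Consistency check: S_2/S_1 = 11·2 = 22 ≡ 9 = α_err ✓ (single-error assumption holds).
Step 4: error magnitude e = S_0/v_2 = S_0·∏_{j≠2}(α_2 − α_j) = 8·10 = 80 ≡ 2 (mod 13).
Step 5: correct position 2: c_2 = r_2 − e = 0 − 2 ≡ 11 (mod 13). Hence c = [8, 11, 3, 5, 7].
  Check: interpolating c through the α_i gives m(x) = 10 + 3·x (degree < 2) with m(α_i) = c_i for every i, so c is indeed a codeword.


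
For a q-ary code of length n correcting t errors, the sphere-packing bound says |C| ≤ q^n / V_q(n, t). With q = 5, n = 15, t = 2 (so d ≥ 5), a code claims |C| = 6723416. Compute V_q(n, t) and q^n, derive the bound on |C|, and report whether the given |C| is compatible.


V_q(n, t) = 1741, q^n = 30517578125, Hamming bound = 17528764, |C| = 6723416 ≤ bound (satisfied).

Step 1: Compute V_q(n, t) = Σ_{j=0}^2 C(n, j) (q−1)^j.
  j = 0: C(15,0)·(4)^0 = 1·1 = 1.
  j = 1: C(15,1)·(4)^1 = 15·4 = 60.
  j = 2: C(15,2)·(4)^2 = 105·16 = 1680.
  V_q(n, t) = 1 + 60 + 1680 = 1741.
Step 2: q^n = 5^15 = 30517578125.
Step 3: Hamming bound ⌊q^n / V_q(n,t)⌋ = ⌊30517578125/1741⌋ = 17528764.
Step 4: Compare |C| = 6723416 to 17528764: satisfied.
The claimed |C| lies below the Hamming bound.


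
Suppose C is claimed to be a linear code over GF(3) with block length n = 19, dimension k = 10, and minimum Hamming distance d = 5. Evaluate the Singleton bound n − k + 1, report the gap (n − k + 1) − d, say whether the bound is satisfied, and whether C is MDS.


Singleton RHS = n − k + 1 = 10, slack = 5, bound satisfied, not MDS.

Singleton bound: d ≤ n − k + 1.
Here n = 19, k = 10, so n − k + 1 = 10.
Given d = 5, check d ≤ 10: YES.
Slack = (n − k + 1) − d = 5.
The code is NOT MDS (slack = 5 > 0).
Description: the claimed parameters are [19, 10, 5]_3; such a code would be non-MDS.


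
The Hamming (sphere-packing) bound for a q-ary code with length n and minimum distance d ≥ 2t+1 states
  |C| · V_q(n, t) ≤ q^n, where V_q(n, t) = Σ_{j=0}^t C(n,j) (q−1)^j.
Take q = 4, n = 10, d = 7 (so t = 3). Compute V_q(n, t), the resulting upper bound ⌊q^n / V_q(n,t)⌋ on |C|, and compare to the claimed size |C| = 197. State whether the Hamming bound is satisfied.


V_q(n, t) = 3676, q^n = 1048576, Hamming bound = 285, |C| = 197 ≤ bound (satisfied).

Step 1: Compute V_q(n, t) = Σ_{j=0}^3 C(n, j) (q−1)^j.
  j = 0: C(10,0)·(3)^0 = 1·1 = 1.
  j = 1: C(10,1)·(3)^1 = 10·3 = 30.
  j = 2: C(10,2)·(3)^2 = 45·9 = 405.
  j = 3: C(10,3)·(3)^3 = 120·27 = 3240.
  V_q(n, t) = 1 + 30 + 405 + 3240 = 3676.
Step 2: q^n = 4^10 = 1048576.
Step 3: Hamming bound ⌊q^n / V_q(n,t)⌋ = ⌊1048576/3676⌋ = 285.
Step 4: Compare |C| = 197 to 285: satisfied.
The claimed |C| lies below the Hamming bound.


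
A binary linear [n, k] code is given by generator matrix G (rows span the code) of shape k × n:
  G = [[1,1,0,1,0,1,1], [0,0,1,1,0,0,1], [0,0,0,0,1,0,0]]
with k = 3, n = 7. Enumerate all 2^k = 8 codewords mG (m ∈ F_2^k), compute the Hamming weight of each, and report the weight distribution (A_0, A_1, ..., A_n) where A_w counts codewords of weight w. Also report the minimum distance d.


Weight distribution: A_0 = 1, A_1 = 1, A_3 = 1, A_4 = 2, A_5 = 2, A_6 = 1. Minimum distance d = 1.

Enumerate all 2^3 = 8 messages m ∈ F_2^3.
For each, compute codeword c = mG in F_2^7, then tally its weight.
  m = 000 → c = 0000000, weight = 0.
  m = 100 → c = 1101011, weight = 5.
  m = 010 → c = 0011001, weight = 3.
  m = 110 → c = 1110010, weight = 4.
  m = 001 → c = 0000100, weight = 1.
  m = 101 → c = 1101111, weight = 6.
  m = 011 → c = 0011101, weight = 4.
  m = 111 → c = 1110110, weight = 5.
Tally weights:
  weight 0: 1 codewords.
  weight 1: 1 codewords.
  weight 3: 1 codewords.
  weight 4: 2 codewords.
  weight 5: 2 codewords.
  weight 6: 1 codewords.
Minimum distance d = smallest w > 0 with A_w > 0 = 1.
Sanity: Σ A_w = 8 = 2^3 = 8 ✓.


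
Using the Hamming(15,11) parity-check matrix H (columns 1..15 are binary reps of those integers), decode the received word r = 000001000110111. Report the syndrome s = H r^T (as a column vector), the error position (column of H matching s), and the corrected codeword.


s = (1, 0, 1, 1)^T, error position = 11, corrected codeword c = 000001000100111

Compute s = H r^T mod 2 one row at a time:
  s_1 = 0 + 0 + 1 + 1 + 0 + 1 + 1 + 1 = 5 ≡ 1 (mod 2).
  s_2 = 0 + 0 + 1 + 0 + 0 + 1 + 1 + 1 = 4 ≡ 0 (mod 2).
  s_3 = 0 + 0 + 1 + 0 + 1 + 1 + 1 + 1 = 5 ≡ 1 (mod 2).
  s_4 = 0 + 0 + 0 + 0 + 0 + 1 + 1 + 1 = 3 ≡ 1 (mod 2).
s = (1, 0, 1, 1)^T — this equals column 11 of H (binary 1011), so error is at position 11.
Correct: flip bit 11 of r = 000001000110111 to get c = 000001000100111.


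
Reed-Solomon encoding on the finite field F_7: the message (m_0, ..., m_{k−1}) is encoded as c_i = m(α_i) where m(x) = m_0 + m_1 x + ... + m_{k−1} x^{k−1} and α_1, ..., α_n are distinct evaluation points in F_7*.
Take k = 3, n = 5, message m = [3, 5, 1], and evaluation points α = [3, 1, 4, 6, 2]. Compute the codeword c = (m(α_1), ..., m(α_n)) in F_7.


c = [6, 2, 4, 6, 3]

Message polynomial: m(x) = 3 + 5·x + 1·x^2 (mod 7).
For each evaluation point α_i, compute m(α_i) mod 7:
  α_1 = 3: Horner steps 1 → 1 → 6, so m(3) = 6.
  α_2 = 1: Horner steps 1 → 6 → 2, so m(1) = 2.
  α_3 = 4: Horner steps 1 → 2 → 4, so m(4) = 4.
  α_4 = 6: Horner steps 1 → 4 → 6, so m(6) = 6.
  α_5 = 2: Horner steps 1 → 0 → 3, so m(2) = 3.
Codeword c = [6, 2, 4, 6, 3] ∈ F_7^5.


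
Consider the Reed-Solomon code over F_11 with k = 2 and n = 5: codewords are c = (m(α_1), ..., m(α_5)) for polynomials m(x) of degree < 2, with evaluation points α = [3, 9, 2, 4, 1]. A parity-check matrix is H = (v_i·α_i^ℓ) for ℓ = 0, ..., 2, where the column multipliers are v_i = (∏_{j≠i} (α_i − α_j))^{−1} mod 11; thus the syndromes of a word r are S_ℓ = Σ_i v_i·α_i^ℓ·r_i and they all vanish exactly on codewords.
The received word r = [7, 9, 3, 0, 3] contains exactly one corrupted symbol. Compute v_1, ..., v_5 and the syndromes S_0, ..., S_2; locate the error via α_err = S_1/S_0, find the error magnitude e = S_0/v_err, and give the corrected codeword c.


S = (1, 1, 1), error at position 5, error magnitude e = 4, c = [7, 9, 3, 0, 10].

Step 1: column multipliers v_i = (∏_{j≠i}(α_i − α_j))^{−1} mod 11.
  i = 1 (α = 3): (3−9)(3−2)(3−4)(3−1) = (−6)·1·(−1)·2 = 12 ≡ 1, so v_1 = 1^{−1} = 1 (mod 11).
  i = 2 (α = 9): (9−3)(9−2)(9−4)(9−1) = 6·7·5·8 = 1680 ≡ 8, so v_2 = 8^{−1} = 7 (mod 11).
  i = 3 (α = 2): (2−3)(2−9)(2−4)(2−1) = (−1)·(−7)·(−2)·1 = −14 ≡ 8, so v_3 = 8^{−1} = 7 (mod 11).
  i = 4 (α = 4): (4−3)(4−9)(4−2)(4−1) = 1·(−5)·2·3 = −30 ≡ 3, so v_4 = 3^{−1} = 4 (mod 11).
  i = 5 (α = 1): (1−3)(1−9)(1−2)(1−4) = (−2)·(−8)·(−1)·(−3) = 48 ≡ 4, so v_5 = 4^{−1} = 3 (mod 11).
  v = [1, 7, 7, 4, 3].
Step 2: syndromes of r = [7, 9, 3, 0, 3] (all sums mod 11).
  S_0 = Σ v_i r_i = 1·7 + 7·9 + 7·3 + 4·0 + 3·3 = 100 ≡ 1.
  S_1 = Σ v_i α_i r_i = 1·3·7 + 7·9·9 + 7·2·3 + 4·4·0 + 3·1·3 = 639 ≡ 1.
  α_i^2 mod 11 = [9, 4, 4, 5, 1].
  S_2 = Σ v_i α_i^2 r_i = 1·9·7 + 7·4·9 + 7·4·3 + 4·5·0 + 3·1·3 = 408 ≡ 1.
  S = (1, 1, 1) ≠ 0, so r is not a codeword (an error is present).
Step 3: locate the error. For a single error e at position i, S_ℓ = v_i·e·α_i^ℓ, so α_err = S_1/S_0.
  S_0^{−1} = 1^{−1} = 1 (mod 11), so α_err = 1·1 = 1 ≡ 1 = α_5. Error position i = 5.
  Consistency check: S_2/S_1 = 1·1 = 1 ≡ 1 = α_err ✓ (single-error assumption holds).
Step 4: error magnitude e = S_0/v_5 = S_0·∏_{j≠5}(α_5 − α_j) = 1·4 = 4 ≡ 4 (mod 11).
Step 5: correct position 5: c_5 = r_5 − e = 3 − 4 ≡ 10 (mod 11). Hence c = [7, 9, 3, 0, 10].
  Check: interpolating c through the α_i gives m(x) = 6 + 4·x (degree < 2) with m(α_i) = c_i for every i, so c is indeed a codeword.


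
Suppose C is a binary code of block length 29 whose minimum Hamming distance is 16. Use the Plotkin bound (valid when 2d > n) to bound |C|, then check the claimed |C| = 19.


Plotkin bound M ≤ 10; given |C| = 19 > bound (violated).

Check applicability: 2d = 32, n = 29.
2d − n = 3 > 0, so Plotkin applies.
Compute d/(2d−n) = 16/3 ≈ 5.3333.
⌊d/(2d−n)⌋ = 5.
Plotkin bound: M ≤ 2·5 = 10.
Given |C| = 19, check: VIOLATED.
This |C| is above the Plotkin bound, so no binary code with n = 29, d = 16 and 19 codewords exists.


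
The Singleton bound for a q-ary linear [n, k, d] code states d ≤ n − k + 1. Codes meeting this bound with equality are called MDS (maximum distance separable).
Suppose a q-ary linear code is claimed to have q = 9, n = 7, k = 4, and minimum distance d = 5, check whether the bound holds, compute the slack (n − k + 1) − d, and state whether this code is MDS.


Singleton RHS = n − k + 1 = 4, slack = -1, bound violated (no such code; not MDS).

Singleton bound: d ≤ n − k + 1.
Here n = 7, k = 4, so n − k + 1 = 4.
Given d = 5, check d ≤ 4: NO.
Slack = (n − k + 1) − d = -1.
The slack is negative: d = 5 exceeds n − k + 1 = 4 by 1, so the Singleton bound is violated and no linear [7, 4, 5]_9 code can exist. In particular it is not MDS (MDS requires d = n − k + 1 exactly).
Description: the claimed parameters are [7, 4, 5]_9; such a code would be impossible (violates the Singleton bound).


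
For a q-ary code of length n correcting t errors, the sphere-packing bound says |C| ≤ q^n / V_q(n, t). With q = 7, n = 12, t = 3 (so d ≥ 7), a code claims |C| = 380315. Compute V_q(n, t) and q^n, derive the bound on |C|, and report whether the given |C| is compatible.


V_q(n, t) = 49969, q^n = 13841287201, Hamming bound = 276997, |C| = 380315 > bound (violated).

Step 1: Compute V_q(n, t) = Σ_{j=0}^3 C(n, j) (q−1)^j.
  j = 0: C(12,0)·(6)^0 = 1·1 = 1.
  j = 1: C(12,1)·(6)^1 = 12·6 = 72.
  j = 2: C(12,2)·(6)^2 = 66·36 = 2376.
  j = 3: C(12,3)·(6)^3 = 220·216 = 47520.
  V_q(n, t) = 1 + 72 + 2376 + 47520 = 49969.
Step 2: q^n = 7^12 = 13841287201.
Step 3: Hamming bound ⌊q^n / V_q(n,t)⌋ = ⌊13841287201/49969⌋ = 276997.
Step 4: Compare |C| = 380315 to 276997: violated.
The claimed |C| lies above the Hamming bound, so no 7-ary code of length 12 with d ≥ 7 can have 380315 codewords.


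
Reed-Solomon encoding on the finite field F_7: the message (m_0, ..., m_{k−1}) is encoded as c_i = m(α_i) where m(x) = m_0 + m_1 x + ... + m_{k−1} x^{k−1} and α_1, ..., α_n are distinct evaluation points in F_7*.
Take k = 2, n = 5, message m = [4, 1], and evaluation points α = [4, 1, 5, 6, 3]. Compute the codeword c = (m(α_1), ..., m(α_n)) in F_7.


c = [1, 5, 2, 3, 0]

Message polynomial: m(x) = 4 + 1·x (mod 7).
For each evaluation point α_i, compute m(α_i) mod 7:
  α_1 = 4: Horner steps 1 → 1, so m(4) = 1.
  α_2 = 1: Horner steps 1 → 5, so m(1) = 5.
  α_3 = 5: Horner steps 1 → 2, so m(5) = 2.
  α_4 = 6: Horner steps 1 → 3, so m(6) = 3.
  α_5 = 3: Horner steps 1 → 0, so m(3) = 0.
Codeword c = [1, 5, 2, 3, 0] ∈ F_7^5.


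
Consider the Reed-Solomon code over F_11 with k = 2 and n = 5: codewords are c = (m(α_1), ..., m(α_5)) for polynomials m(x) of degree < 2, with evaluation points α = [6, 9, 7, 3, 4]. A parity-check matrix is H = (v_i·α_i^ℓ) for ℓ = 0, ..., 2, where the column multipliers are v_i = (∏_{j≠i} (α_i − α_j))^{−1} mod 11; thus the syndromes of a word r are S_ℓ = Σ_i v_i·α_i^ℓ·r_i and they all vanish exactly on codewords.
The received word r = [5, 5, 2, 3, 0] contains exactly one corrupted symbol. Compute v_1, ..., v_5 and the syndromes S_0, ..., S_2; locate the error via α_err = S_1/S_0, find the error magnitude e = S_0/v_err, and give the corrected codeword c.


S = (5, 1, 9), error at position 2, error magnitude e = 9, c = [5, 7, 2, 3, 0].

Step 1: column multipliers v_i = (∏_{j≠i}(α_i − α_j))^{−1} mod 11.
  i = 1 (α = 6): (6−9)(6−7)(6−3)(6−4) = (−3)·(−1)·3·2 = 18 ≡ 7, so v_1 = 7^{−1} = 8 (mod 11).
  i = 2 (α = 9): (9−6)(9−7)(9−3)(9−4) = 3·2·6·5 = 180 ≡ 4, so v_2 = 4^{−1} = 3 (mod 11).
  i = 3 (α = 7): (7−6)(7−9)(7−3)(7−4) = 1·(−2)·4·3 = −24 ≡ 9, so v_3 = 9^{−1} = 5 (mod 11).
  i = 4 (α = 3): (3−6)(3−9)(3−7)(3−4) = (−3)·(−6)·(−4)·(−1) = 72 ≡ 6, so v_4 = 6^{−1} = 2 (mod 11).
  i = 5 (α = 4): (4−6)(4−9)(4−7)(4−3) = (−2)·(−5)·(−3)·1 = −30 ≡ 3, so v_5 = 3^{−1} = 4 (mod 11).
  v = [8, 3, 5, 2, 4].
Step 2: syndromes of r = [5, 5, 2, 3, 0] (all sums mod 11).
  S_0 = Σ v_i r_i = 8·5 + 3·5 + 5·2 + 2·3 + 4·0 = 71 ≡ 5.
  S_1 = Σ v_i α_i r_i = 8·6·5 + 3·9·5 + 5·7·2 + 2·3·3 + 4·4·0 = 463 ≡ 1.
  α_i^2 mod 11 = [3, 4, 5, 9, 5].
  S_2 = Σ v_i α_i^2 r_i = 8·3·5 + 3·4·5 + 5·5·2 + 2·9·3 + 4·5·0 = 284 ≡ 9.
  S = (5, 1, 9) ≠ 0, so r is not a codeword (an error is present).
Step 3: locate the error. For a single error e at position i, S_ℓ = v_i·e·α_i^ℓ, so α_err = S_1/S_0.
  S_0^{−1} = 5^{−1} = 9 (mod 11), so α_err = 1·9 = 9 ≡ 9 = α_2. Error position i = 2.
  Consistency check: S_2/S_1 = 9·1 = 9 ≡ 9 = α_err ✓ (single-error assumption holds).
Step 4: error magnitude e = S_0/v_2 = S_0·∏_{j≠2}(α_2 − α_j) = 5·4 = 20 ≡ 9 (mod 11).
Step 5: correct position 2: c_2 = r_2 − e = 5 − 9 ≡ 7 (mod 11). Hence c = [5, 7, 2, 3, 0].
  Check: interpolating c through the α_i gives m(x) = 1 + 8·x (degree < 2) with m(α_i) = c_i for every i, so c is indeed a codeword.


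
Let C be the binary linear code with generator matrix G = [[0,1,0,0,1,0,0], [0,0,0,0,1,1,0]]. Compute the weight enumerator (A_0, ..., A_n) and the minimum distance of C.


Weight distribution: A_0 = 1, A_2 = 3. Minimum distance d = 2.

Enumerate all 2^2 = 4 messages m ∈ F_2^2.
For each, compute codeword c = mG in F_2^7, then tally its weight.
  m = 00 → c = 0000000, weight = 0.
  m = 10 → c = 0100100, weight = 2.
  m = 01 → c = 0000110, weight = 2.
  m = 11 → c = 0100010, weight = 2.
Tally weights:
  weight 0: 1 codewords.
  weight 2: 3 codewords.
Minimum distance d = smallest w > 0 with A_w > 0 = 2.
Sanity: Σ A_w = 4 = 2^2 = 4 ✓.
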